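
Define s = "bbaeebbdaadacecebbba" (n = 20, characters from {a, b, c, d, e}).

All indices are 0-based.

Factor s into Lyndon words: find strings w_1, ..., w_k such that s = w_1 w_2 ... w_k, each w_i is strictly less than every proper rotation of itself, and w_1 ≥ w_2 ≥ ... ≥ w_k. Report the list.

["b", "b", "aeebbd", "aadacecebbb", "a"]

emit factor 1: 'b' (i=0, period=1)
emit factor 2: 'b' (i=1, period=1)
emit factor 3: 'aeebbd' (i=2, period=6)
emit factor 4: 'aadacecebbb' (i=8, period=11)
emit factor 5: 'a' (i=19, period=1)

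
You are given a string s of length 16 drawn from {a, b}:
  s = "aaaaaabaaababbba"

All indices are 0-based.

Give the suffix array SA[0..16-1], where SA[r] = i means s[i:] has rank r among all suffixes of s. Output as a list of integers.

[15, 0, 1, 2, 3, 7, 4, 8, 5, 9, 11, 14, 6, 10, 13, 12]

rank | idx | suffix
   0 |  15 | a
   1 |   0 | aaaaaabaaababbba
   2 |   1 | aaaaabaaababbba
   3 |   2 | aaaabaaababbba
   4 |   3 | aaabaaababbba
   5 |   7 | aaababbba
   6 |   4 | aabaaababbba
   7 |   8 | aababbba
   8 |   5 | abaaababbba
   9 |   9 | ababbba
  10 |  11 | abbba
  11 |  14 | ba
  12 |   6 | baaababbba
  13 |  10 | babbba
  14 |  13 | bba
  15 |  12 | bbba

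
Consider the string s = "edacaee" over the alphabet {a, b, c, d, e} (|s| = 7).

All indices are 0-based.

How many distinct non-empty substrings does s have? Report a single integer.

25

rank | idx | suffix
   0 |   2 | acaee
   1 |   4 | aee
   2 |   3 | caee
   3 |   1 | dacaee
   4 |   6 | e
   5 |   0 | edacaee
   6 |   5 | ee

SA = [2, 4, 3, 1, 6, 0, 5]
[i] adj suffixes → lcp
  [1] 2/4 → 1 ('a')
  [2] 4/3 → 0 ('')
  [3] 3/1 → 0 ('')
  [4] 1/6 → 0 ('')
  [5] 6/0 → 1 ('e')
  [6] 0/5 → 1 ('e')

n(n+1)/2 = 7·8/2 = 28
Σ LCP = 0 + 1 + 0 + 0 + 0 + 1 + 1 = 3
distinct = 28 − 3 = 25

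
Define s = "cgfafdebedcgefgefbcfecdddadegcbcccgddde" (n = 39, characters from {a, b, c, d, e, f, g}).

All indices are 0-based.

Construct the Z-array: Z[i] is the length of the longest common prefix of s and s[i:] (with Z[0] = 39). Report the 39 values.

Z[0]=39
i=1: i≥r, start 0; Z[1]=0
i=2: i≥r, start 0; Z[2]=0
i=3: i≥r, start 0; Z[3]=0
i=4: i≥r, start 0; Z[4]=0
i=5: i≥r, start 0; Z[5]=0
i=6: i≥r, start 0; Z[6]=0
i=7: i≥r, start 0; Z[7]=0
i=8: i≥r, start 0; Z[8]=0
i=9: i≥r, start 0; Z[9]=0
i=10: i≥r, start 0; Z[10]=2 scan→box=[10,12)
i=11: min(r-i=1, Z[1]=0)=0; Z[11]=0
i=12: i≥r, start 0; Z[12]=0
i=13: i≥r, start 0; Z[13]=0
i=14: i≥r, start 0; Z[14]=0
i=15: i≥r, start 0; Z[15]=0
i=16: i≥r, start 0; Z[16]=0
i=17: i≥r, start 0; Z[17]=0
i=18: i≥r, start 0; Z[18]=1 scan→box=[18,19)
i=19: i≥r, start 0; Z[19]=0
i=20: i≥r, start 0; Z[20]=0
i=21: i≥r, start 0; Z[21]=1 scan→box=[21,22)
i=22: i≥r, start 0; Z[22]=0
i=23: i≥r, start 0; Z[23]=0
i=24: i≥r, start 0; Z[24]=0
i=25: i≥r, start 0; Z[25]=0
i=26: i≥r, start 0; Z[26]=0
i=27: i≥r, start 0; Z[27]=0
i=28: i≥r, start 0; Z[28]=0
i=29: i≥r, start 0; Z[29]=1 scan→box=[29,30)
i=30: i≥r, start 0; Z[30]=0
i=31: i≥r, start 0; Z[31]=1 scan→box=[31,32)
i=32: i≥r, start 0; Z[32]=1 scan→box=[32,33)
i=33: i≥r, start 0; Z[33]=2 scan→box=[33,35)
i=34: min(r-i=1, Z[1]=0)=0; Z[34]=0
i=35: i≥r, start 0; Z[35]=0
i=36: i≥r, start 0; Z[36]=0
i=37: i≥r, start 0; Z[37]=0
i=38: i≥r, start 0; Z[38]=0

[39, 0, 0, 0, 0, 0, 0, 0, 0, 0, 2, 0, 0, 0, 0, 0, 0, 0, 1, 0, 0, 1, 0, 0, 0, 0, 0, 0, 0, 1, 0, 1, 1, 2, 0, 0, 0, 0, 0]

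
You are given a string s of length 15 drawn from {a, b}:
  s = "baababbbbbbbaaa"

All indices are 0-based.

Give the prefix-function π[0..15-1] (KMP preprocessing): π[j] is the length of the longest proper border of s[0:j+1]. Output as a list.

[0, 0, 0, 1, 2, 1, 1, 1, 1, 1, 1, 1, 2, 3, 0]

π[0] = 0
j=1 s[j]='a': π[1]=0 (border '')
j=2 s[j]='a': π[2]=0 (border '')
j=3 s[j]='b': π[3]=1 (border 'b')
j=4 s[j]='a': π[4]=2 (border 'ba')
j=5 s[j]='b': k: 2→0; π[5]=1 (border 'b')
j=6 s[j]='b': k: 1→0; π[6]=1 (border 'b')
j=7 s[j]='b': k: 1→0; π[7]=1 (border 'b')
j=8 s[j]='b': k: 1→0; π[8]=1 (border 'b')
j=9 s[j]='b': k: 1→0; π[9]=1 (border 'b')
j=10 s[j]='b': k: 1→0; π[10]=1 (border 'b')
j=11 s[j]='b': k: 1→0; π[11]=1 (border 'b')
j=12 s[j]='a': π[12]=2 (border 'ba')
j=13 s[j]='a': π[13]=3 (border 'baa')
j=14 s[j]='a': k: 3→0; π[14]=0 (border '')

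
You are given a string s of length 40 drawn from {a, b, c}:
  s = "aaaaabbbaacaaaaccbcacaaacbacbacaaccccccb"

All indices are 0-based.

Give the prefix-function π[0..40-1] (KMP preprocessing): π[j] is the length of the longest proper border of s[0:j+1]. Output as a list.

[0, 1, 2, 3, 4, 0, 0, 0, 1, 2, 0, 1, 2, 3, 4, 0, 0, 0, 0, 1, 0, 1, 2, 3, 0, 0, 1, 0, 0, 1, 0, 1, 2, 0, 0, 0, 0, 0, 0, 0]

π[0] = 0
j=1 s[j]='a': π[1]=1 (border 'a')
j=2 s[j]='a': π[2]=2 (border 'aa')
j=3 s[j]='a': π[3]=3 (border 'aaa')
j=4 s[j]='a': π[4]=4 (border 'aaaa')
j=5 s[j]='b': k: 4→3→2→1→0; π[5]=0 (border '')
j=6 s[j]='b': π[6]=0 (border '')
j=7 s[j]='b': π[7]=0 (border '')
j=8 s[j]='a': π[8]=1 (border 'a')
j=9 s[j]='a': π[9]=2 (border 'aa')
j=10 s[j]='c': k: 2→1→0; π[10]=0 (border '')
j=11 s[j]='a': π[11]=1 (border 'a')
j=12 s[j]='a': π[12]=2 (border 'aa')
j=13 s[j]='a': π[13]=3 (border 'aaa')
j=14 s[j]='a': π[14]=4 (border 'aaaa')
j=15 s[j]='c': k: 4→3→2→1→0; π[15]=0 (border '')
j=16 s[j]='c': π[16]=0 (border '')
j=17 s[j]='b': π[17]=0 (border '')
j=18 s[j]='c': π[18]=0 (border '')
j=19 s[j]='a': π[19]=1 (border 'a')
j=20 s[j]='c': k: 1→0; π[20]=0 (border '')
j=21 s[j]='a': π[21]=1 (border 'a')
j=22 s[j]='a': π[22]=2 (border 'aa')
j=23 s[j]='a': π[23]=3 (border 'aaa')
j=24 s[j]='c': k: 3→2→1→0; π[24]=0 (border '')
j=25 s[j]='b': π[25]=0 (border '')
j=26 s[j]='a': π[26]=1 (border 'a')
j=27 s[j]='c': k: 1→0; π[27]=0 (border '')
j=28 s[j]='b': π[28]=0 (border '')
j=29 s[j]='a': π[29]=1 (border 'a')
j=30 s[j]='c': k: 1→0; π[30]=0 (border '')
j=31 s[j]='a': π[31]=1 (border 'a')
j=32 s[j]='a': π[32]=2 (border 'aa')
j=33 s[j]='c': k: 2→1→0; π[33]=0 (border '')
j=34 s[j]='c': π[34]=0 (border '')
j=35 s[j]='c': π[35]=0 (border '')
j=36 s[j]='c': π[36]=0 (border '')
j=37 s[j]='c': π[37]=0 (border '')
j=38 s[j]='c': π[38]=0 (border '')
j=39 s[j]='b': π[39]=0 (border '')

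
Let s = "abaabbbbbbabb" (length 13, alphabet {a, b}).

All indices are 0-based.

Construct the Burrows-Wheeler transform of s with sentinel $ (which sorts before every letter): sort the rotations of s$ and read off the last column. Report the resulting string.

rank  rotation        last
    0  $abaabbbbbbabb  b
    1  aabbbbbbabb$ab  b
    2  abaabbbbbbabb$  $
    3  abb$abaabbbbbb  b
    4  abbbbbbabb$aba  a
    5  b$abaabbbbbbab  b
    6  baabbbbbbabb$a  a
    7  babb$abaabbbbb  b
    8  bb$abaabbbbbba  a
    9  bbabb$abaabbbb  b
   10  bbbabb$abaabbb  b
   11  bbbbabb$abaabb  b
   12  bbbbbabb$abaab  b
   13  bbbbbbabb$abaa  a

bb$babababbbba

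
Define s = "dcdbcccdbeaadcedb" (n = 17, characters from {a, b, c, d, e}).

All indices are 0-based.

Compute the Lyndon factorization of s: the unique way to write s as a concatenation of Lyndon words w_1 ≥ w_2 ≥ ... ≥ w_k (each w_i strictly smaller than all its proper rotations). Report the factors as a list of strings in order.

emit factor 1: 'd' (i=0, period=1)
emit factor 2: 'cd' (i=1, period=2)
emit factor 3: 'bcccdbe' (i=3, period=7)
emit factor 4: 'aadcedb' (i=10, period=7)

["d", "cd", "bcccdbe", "aadcedb"]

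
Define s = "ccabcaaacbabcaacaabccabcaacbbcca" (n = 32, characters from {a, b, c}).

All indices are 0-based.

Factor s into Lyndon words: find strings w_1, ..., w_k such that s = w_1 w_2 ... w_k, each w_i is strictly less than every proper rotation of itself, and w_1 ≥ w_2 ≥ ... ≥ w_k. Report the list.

emit factor 1: 'c' (i=0, period=1)
emit factor 2: 'c' (i=1, period=1)
emit factor 3: 'abc' (i=2, period=3)
emit factor 4: 'aaacbabcaacaabccabcaacbbcc' (i=5, period=26)
emit factor 5: 'a' (i=31, period=1)

["c", "c", "abc", "aaacbabcaacaabccabcaacbbcc", "a"]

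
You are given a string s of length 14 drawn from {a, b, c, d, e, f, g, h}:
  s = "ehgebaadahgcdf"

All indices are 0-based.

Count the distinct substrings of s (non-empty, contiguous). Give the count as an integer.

98

rank | idx | suffix
   0 |   5 | aadahgcdf
   1 |   6 | adahgcdf
   2 |   8 | ahgcdf
   3 |   4 | baadahgcdf
   4 |  11 | cdf
   5 |   7 | dahgcdf
   6 |  12 | df
   7 |   3 | ebaadahgcdf
   8 |   0 | ehgebaadahgcdf
   9 |  13 | f
  10 |  10 | gcdf
  11 |   2 | gebaadahgcdf
  12 |   9 | hgcdf
  13 |   1 | hgebaadahgcdf

SA = [5, 6, 8, 4, 11, 7, 12, 3, 0, 13, 10, 2, 9, 1]
rank  pair      lcp
   1  s[5:],s[6:]  1  'a'
   2  s[6:],s[8:]  1  'a'
   3  s[8:],s[4:]  0  ''
   4  s[4:],s[11:]  0  ''
   5  s[11:],s[7:]  0  ''
   6  s[7:],s[12:]  1  'd'
   7  s[12:],s[3:]  0  ''
   8  s[3:],s[0:]  1  'e'
   9  s[0:],s[13:]  0  ''
  10  s[13:],s[10:]  0  ''
  11  s[10:],s[2:]  1  'g'
  12  s[2:],s[9:]  0  ''
  13  s[9:],s[1:]  2  'hg'

n(n+1)/2 = 14·15/2 = 105
Σ LCP = 0 + 1 + 1 + 0 + 0 + 0 + 1 + 0 + 1 + 0 + 0 + 1 + 0 + 2 = 7
distinct = 105 − 7 = 98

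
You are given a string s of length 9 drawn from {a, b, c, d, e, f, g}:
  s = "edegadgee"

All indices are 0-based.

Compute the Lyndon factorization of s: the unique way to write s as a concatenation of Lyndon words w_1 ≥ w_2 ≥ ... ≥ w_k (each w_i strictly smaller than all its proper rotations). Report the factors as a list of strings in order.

emit factor 1: 'e' (i=0, period=1)
emit factor 2: 'deg' (i=1, period=3)
emit factor 3: 'adgee' (i=4, period=5)

["e", "deg", "adgee"]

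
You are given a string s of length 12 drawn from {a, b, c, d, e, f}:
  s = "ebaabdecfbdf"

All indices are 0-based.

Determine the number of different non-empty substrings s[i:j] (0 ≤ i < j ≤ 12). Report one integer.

rank→(start, suffix):
  0 → (2, 'aabdecfbdf')
  1 → (3, 'abdecfbdf')
  2 → (1, 'baabdecfbdf')
  3 → (4, 'bdecfbdf')
  4 → (9, 'bdf')
  5 → (7, 'cfbdf')
  6 → (5, 'decfbdf')
  7 → (10, 'df')
  8 → (0, 'ebaabdecfbdf')
  9 → (6, 'ecfbdf')
  10 → (11, 'f')
  11 → (8, 'fbdf')

SA = [2, 3, 1, 4, 9, 7, 5, 10, 0, 6, 11, 8]
[i] adj suffixes → lcp
  [1] 2/3 → 1 ('a')
  [2] 3/1 → 0 ('')
  [3] 1/4 → 1 ('b')
  [4] 4/9 → 2 ('bd')
  [5] 9/7 → 0 ('')
  [6] 7/5 → 0 ('')
  [7] 5/10 → 1 ('d')
  [8] 10/0 → 0 ('')
  [9] 0/6 → 1 ('e')
  [10] 6/11 → 0 ('')
  [11] 11/8 → 1 ('f')

n(n+1)/2 = 12·13/2 = 78
Σ LCP = 0 + 1 + 0 + 1 + 2 + 0 + 0 + 1 + 0 + 1 + 0 + 1 = 7
distinct = 78 − 7 = 71

71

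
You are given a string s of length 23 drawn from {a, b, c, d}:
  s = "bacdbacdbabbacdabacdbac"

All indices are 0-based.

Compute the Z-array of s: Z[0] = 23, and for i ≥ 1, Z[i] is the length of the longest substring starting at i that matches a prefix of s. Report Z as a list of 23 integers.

Z[0]=23
i=1: i≥r, start 0; Z[1]=0
i=2: i≥r, start 0; Z[2]=0
i=3: i≥r, start 0; Z[3]=0
i=4: i≥r, start 0; Z[4]=6 scan→box=[4,10)
i=5: min(r-i=5, Z[1]=0)=0; Z[5]=0
i=6: min(r-i=4, Z[2]=0)=0; Z[6]=0
i=7: min(r-i=3, Z[3]=0)=0; Z[7]=0
i=8: min(r-i=2, Z[4]=6)=2; Z[8]=2
i=9: min(r-i=1, Z[5]=0)=0; Z[9]=0
i=10: i≥r, start 0; Z[10]=1 scan→box=[10,11)
i=11: i≥r, start 0; Z[11]=4 scan→box=[11,15)
i=12: min(r-i=3, Z[1]=0)=0; Z[12]=0
i=13: min(r-i=2, Z[2]=0)=0; Z[13]=0
i=14: min(r-i=1, Z[3]=0)=0; Z[14]=0
i=15: i≥r, start 0; Z[15]=0
i=16: i≥r, start 0; Z[16]=7 scan→box=[16,23)
i=17: min(r-i=6, Z[1]=0)=0; Z[17]=0
i=18: min(r-i=5, Z[2]=0)=0; Z[18]=0
i=19: min(r-i=4, Z[3]=0)=0; Z[19]=0
i=20: min(r-i=3, Z[4]=6)=3; Z[20]=3
i=21: min(r-i=2, Z[5]=0)=0; Z[21]=0
i=22: min(r-i=1, Z[6]=0)=0; Z[22]=0

[23, 0, 0, 0, 6, 0, 0, 0, 2, 0, 1, 4, 0, 0, 0, 0, 7, 0, 0, 0, 3, 0, 0]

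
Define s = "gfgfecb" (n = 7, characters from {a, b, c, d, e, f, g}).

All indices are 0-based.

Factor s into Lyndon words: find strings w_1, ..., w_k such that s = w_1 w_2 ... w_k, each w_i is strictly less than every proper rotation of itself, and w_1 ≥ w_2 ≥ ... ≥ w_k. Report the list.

["g", "fg", "f", "e", "c", "b"]

emit factor 1: 'g' (i=0, period=1)
emit factor 2: 'fg' (i=1, period=2)
emit factor 3: 'f' (i=3, period=1)
emit factor 4: 'e' (i=4, period=1)
emit factor 5: 'c' (i=5, period=1)
emit factor 6: 'b' (i=6, period=1)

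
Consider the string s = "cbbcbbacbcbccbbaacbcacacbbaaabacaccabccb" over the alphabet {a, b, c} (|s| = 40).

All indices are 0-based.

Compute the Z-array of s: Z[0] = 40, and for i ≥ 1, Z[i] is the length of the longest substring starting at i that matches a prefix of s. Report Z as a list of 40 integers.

[40, 0, 0, 3, 0, 0, 0, 2, 0, 2, 0, 1, 3, 0, 0, 0, 0, 2, 0, 1, 0, 1, 0, 3, 0, 0, 0, 0, 0, 0, 0, 1, 0, 1, 1, 0, 0, 1, 2, 0]

Z[0]=40
i=1: outside box; Z[1]=0
i=2: outside box; Z[2]=0
i=3: outside box; Z[3]=3 scan→box=[3,6)
i=4: min(r-i=2, Z[1]=0)=0; Z[4]=0
i=5: min(r-i=1, Z[2]=0)=0; Z[5]=0
i=6: outside box; Z[6]=0
i=7: outside box; Z[7]=2 scan→box=[7,9)
i=8: min(r-i=1, Z[1]=0)=0; Z[8]=0
i=9: outside box; Z[9]=2 scan→box=[9,11)
i=10: min(r-i=1, Z[1]=0)=0; Z[10]=0
i=11: outside box; Z[11]=1 scan→box=[11,12)
i=12: outside box; Z[12]=3 scan→box=[12,15)
i=13: min(r-i=2, Z[1]=0)=0; Z[13]=0
i=14: min(r-i=1, Z[2]=0)=0; Z[14]=0
i=15: outside box; Z[15]=0
i=16: outside box; Z[16]=0
i=17: outside box; Z[17]=2 scan→box=[17,19)
i=18: min(r-i=1, Z[1]=0)=0; Z[18]=0
i=19: outside box; Z[19]=1 scan→box=[19,20)
i=20: outside box; Z[20]=0
i=21: outside box; Z[21]=1 scan→box=[21,22)
i=22: outside box; Z[22]=0
i=23: outside box; Z[23]=3 scan→box=[23,26)
i=24: min(r-i=2, Z[1]=0)=0; Z[24]=0
i=25: min(r-i=1, Z[2]=0)=0; Z[25]=0
i=26: outside box; Z[26]=0
i=27: outside box; Z[27]=0
i=28: outside box; Z[28]=0
i=29: outside box; Z[29]=0
i=30: outside box; Z[30]=0
i=31: outside box; Z[31]=1 scan→box=[31,32)
i=32: outside box; Z[32]=0
i=33: outside box; Z[33]=1 scan→box=[33,34)
i=34: outside box; Z[34]=1 scan→box=[34,35)
i=35: outside box; Z[35]=0
i=36: outside box; Z[36]=0
i=37: outside box; Z[37]=1 scan→box=[37,38)
i=38: outside box; Z[38]=2 scan→box=[38,40)
i=39: min(r-i=1, Z[1]=0)=0; Z[39]=0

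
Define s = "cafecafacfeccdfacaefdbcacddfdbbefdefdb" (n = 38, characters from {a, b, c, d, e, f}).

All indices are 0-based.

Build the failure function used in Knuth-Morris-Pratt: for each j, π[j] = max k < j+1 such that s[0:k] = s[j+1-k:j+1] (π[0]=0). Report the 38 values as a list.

π[0] = 0
j=1 s[j]='a': π[1]=0 (border '')
j=2 s[j]='f': π[2]=0 (border '')
j=3 s[j]='e': π[3]=0 (border '')
j=4 s[j]='c': π[4]=1 (border 'c')
j=5 s[j]='a': π[5]=2 (border 'ca')
j=6 s[j]='f': π[6]=3 (border 'caf')
j=7 s[j]='a': k: 3→0; π[7]=0 (border '')
j=8 s[j]='c': π[8]=1 (border 'c')
j=9 s[j]='f': k: 1→0; π[9]=0 (border '')
j=10 s[j]='e': π[10]=0 (border '')
j=11 s[j]='c': π[11]=1 (border 'c')
j=12 s[j]='c': k: 1→0; π[12]=1 (border 'c')
j=13 s[j]='d': k: 1→0; π[13]=0 (border '')
j=14 s[j]='f': π[14]=0 (border '')
j=15 s[j]='a': π[15]=0 (border '')
j=16 s[j]='c': π[16]=1 (border 'c')
j=17 s[j]='a': π[17]=2 (border 'ca')
j=18 s[j]='e': k: 2→0; π[18]=0 (border '')
j=19 s[j]='f': π[19]=0 (border '')
j=20 s[j]='d': π[20]=0 (border '')
j=21 s[j]='b': π[21]=0 (border '')
j=22 s[j]='c': π[22]=1 (border 'c')
j=23 s[j]='a': π[23]=2 (border 'ca')
j=24 s[j]='c': k: 2→0; π[24]=1 (border 'c')
j=25 s[j]='d': k: 1→0; π[25]=0 (border '')
j=26 s[j]='d': π[26]=0 (border '')
j=27 s[j]='f': π[27]=0 (border '')
j=28 s[j]='d': π[28]=0 (border '')
j=29 s[j]='b': π[29]=0 (border '')
j=30 s[j]='b': π[30]=0 (border '')
j=31 s[j]='e': π[31]=0 (border '')
j=32 s[j]='f': π[32]=0 (border '')
j=33 s[j]='d': π[33]=0 (border '')
j=34 s[j]='e': π[34]=0 (border '')
j=35 s[j]='f': π[35]=0 (border '')
j=36 s[j]='d': π[36]=0 (border '')
j=37 s[j]='b': π[37]=0 (border '')

[0, 0, 0, 0, 1, 2, 3, 0, 1, 0, 0, 1, 1, 0, 0, 0, 1, 2, 0, 0, 0, 0, 1, 2, 1, 0, 0, 0, 0, 0, 0, 0, 0, 0, 0, 0, 0, 0]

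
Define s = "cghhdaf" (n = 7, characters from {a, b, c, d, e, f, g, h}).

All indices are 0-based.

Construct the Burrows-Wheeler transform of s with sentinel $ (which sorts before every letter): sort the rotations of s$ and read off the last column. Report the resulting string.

rank  rotation  last
    0  $cghhdaf  f
    1  af$cghhd  d
    2  cghhdaf$  $
    3  daf$cghh  h
    4  f$cghhda  a
    5  ghhdaf$c  c
    6  hdaf$cgh  h
    7  hhdaf$cg  g

fd$hachg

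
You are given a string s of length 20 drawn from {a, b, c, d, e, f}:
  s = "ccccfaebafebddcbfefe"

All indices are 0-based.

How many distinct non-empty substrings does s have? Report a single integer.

190

rank | idx | suffix
   0 |   5 | aebafebddcbfefe
   1 |   8 | afebddcbfefe
   2 |   7 | bafebddcbfefe
   3 |  11 | bddcbfefe
   4 |  15 | bfefe
   5 |  14 | cbfefe
   6 |   0 | ccccfaebafebddcbfefe
   7 |   1 | cccfaebafebddcbfefe
   8 |   2 | ccfaebafebddcbfefe
   9 |   3 | cfaebafebddcbfefe
  10 |  13 | dcbfefe
  11 |  12 | ddcbfefe
  12 |  19 | e
  13 |   6 | ebafebddcbfefe
  14 |  10 | ebddcbfefe
  15 |  17 | efe
  16 |   4 | faebafebddcbfefe
  17 |  18 | fe
  18 |   9 | febddcbfefe
  19 |  16 | fefe

SA = [5, 8, 7, 11, 15, 14, 0, 1, 2, 3, 13, 12, 19, 6, 10, 17, 4, 18, 9, 16]
rank  pair      lcp
   1  s[5:],s[8:]  1  'a'
   2  s[8:],s[7:]  0  ''
   3  s[7:],s[11:]  1  'b'
   4  s[11:],s[15:]  1  'b'
   5  s[15:],s[14:]  0  ''
   6  s[14:],s[0:]  1  'c'
   7  s[0:],s[1:]  3  'ccc'
   8  s[1:],s[2:]  2  'cc'
   9  s[2:],s[3:]  1  'c'
  10  s[3:],s[13:]  0  ''
  11  s[13:],s[12:]  1  'd'
  12  s[12:],s[19:]  0  ''
  13  s[19:],s[6:]  1  'e'
  14  s[6:],s[10:]  2  'eb'
  15  s[10:],s[17:]  1  'e'
  16  s[17:],s[4:]  0  ''
  17  s[4:],s[18:]  1  'f'
  18  s[18:],s[9:]  2  'fe'
  19  s[9:],s[16:]  2  'fe'

n(n+1)/2 = 20·21/2 = 210
Σ LCP = 0 + 1 + 0 + 1 + 1 + 0 + 1 + 3 + 2 + 1 + 0 + 1 + 0 + 1 + 2 + 1 + 0 + 1 + 2 + 2 = 20
distinct = 210 − 20 = 190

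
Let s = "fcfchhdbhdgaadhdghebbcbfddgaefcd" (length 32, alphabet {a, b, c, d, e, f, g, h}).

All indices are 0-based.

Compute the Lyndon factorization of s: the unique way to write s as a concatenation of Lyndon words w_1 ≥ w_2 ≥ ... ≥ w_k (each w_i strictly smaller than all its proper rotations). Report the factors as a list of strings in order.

["f", "cfchhd", "bhdg", "aadhdghebbcbfddgaefcd"]

emit factor 1: 'f' (i=0, period=1)
emit factor 2: 'cfchhd' (i=1, period=6)
emit factor 3: 'bhdg' (i=7, period=4)
emit factor 4: 'aadhdghebbcbfddgaefcd' (i=11, period=21)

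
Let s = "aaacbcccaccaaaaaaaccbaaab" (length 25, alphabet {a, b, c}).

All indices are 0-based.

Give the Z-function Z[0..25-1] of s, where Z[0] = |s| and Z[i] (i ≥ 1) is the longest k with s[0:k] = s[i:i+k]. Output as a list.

Z[0]=25
i=1: fresh scan; Z[1]=2 scan→box=[1,3)
i=2: min(r-i=1, Z[1]=2)=1; Z[2]=1
i=3: fresh scan; Z[3]=0
i=4: fresh scan; Z[4]=0
i=5: fresh scan; Z[5]=0
i=6: fresh scan; Z[6]=0
i=7: fresh scan; Z[7]=0
i=8: fresh scan; Z[8]=1 scan→box=[8,9)
i=9: fresh scan; Z[9]=0
i=10: fresh scan; Z[10]=0
i=11: fresh scan; Z[11]=3 scan→box=[11,14)
i=12: min(r-i=2, Z[1]=2)=2; Z[12]=3 scan→box=[12,15)
i=13: min(r-i=2, Z[1]=2)=2; Z[13]=3 scan→box=[13,16)
i=14: min(r-i=2, Z[1]=2)=2; Z[14]=3 scan→box=[14,17)
i=15: min(r-i=2, Z[1]=2)=2; Z[15]=4 scan→box=[15,19)
i=16: min(r-i=3, Z[1]=2)=2; Z[16]=2
i=17: min(r-i=2, Z[2]=1)=1; Z[17]=1
i=18: min(r-i=1, Z[3]=0)=0; Z[18]=0
i=19: fresh scan; Z[19]=0
i=20: fresh scan; Z[20]=0
i=21: fresh scan; Z[21]=3 scan→box=[21,24)
i=22: min(r-i=2, Z[1]=2)=2; Z[22]=2
i=23: min(r-i=1, Z[2]=1)=1; Z[23]=1
i=24: fresh scan; Z[24]=0

[25, 2, 1, 0, 0, 0, 0, 0, 1, 0, 0, 3, 3, 3, 3, 4, 2, 1, 0, 0, 0, 3, 2, 1, 0]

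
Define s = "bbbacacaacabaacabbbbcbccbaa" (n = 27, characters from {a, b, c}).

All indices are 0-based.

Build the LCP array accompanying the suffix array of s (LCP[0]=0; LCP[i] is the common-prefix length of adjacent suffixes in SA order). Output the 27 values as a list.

rank→(start, suffix):
  0 → (26, 'a')
  1 → (25, 'aa')
  2 → (7, 'aacabaacabbbbcbccbaa')
  3 → (12, 'aacabbbbcbccbaa')
  4 → (10, 'abaacabbbbcbccbaa')
  5 → (15, 'abbbbcbccbaa')
  6 → (5, 'acaacabaacabbbbcbccbaa')
  7 → (8, 'acabaacabbbbcbccbaa')
  8 → (13, 'acabbbbcbccbaa')
  9 → (3, 'acacaacabaacabbbbcbccbaa')
  10 → (24, 'baa')
  11 → (11, 'baacabbbbcbccbaa')
  12 → (2, 'bacacaacabaacabbbbcbccbaa')
  13 → (1, 'bbacacaacabaacabbbbcbccbaa')
  14 → (0, 'bbbacacaacabaacabbbbcbccbaa')
  15 → (16, 'bbbbcbccbaa')
  16 → (17, 'bbbcbccbaa')
  17 → (18, 'bbcbccbaa')
  18 → (19, 'bcbccbaa')
  19 → (21, 'bccbaa')
  20 → (6, 'caacabaacabbbbcbccbaa')
  21 → (9, 'cabaacabbbbcbccbaa')
  22 → (14, 'cabbbbcbccbaa')
  23 → (4, 'cacaacabaacabbbbcbccbaa')
  24 → (23, 'cbaa')
  25 → (20, 'cbccbaa')
  26 → (22, 'ccbaa')

SA = [26, 25, 7, 12, 10, 15, 5, 8, 13, 3, 24, 11, 2, 1, 0, 16, 17, 18, 19, 21, 6, 9, 14, 4, 23, 20, 22]
rank  pair      lcp
   1  s[26:],s[25:]  1  'a'
   2  s[25:],s[7:]  2  'aa'
   3  s[7:],s[12:]  5  'aacab'
   4  s[12:],s[10:]  1  'a'
   5  s[10:],s[15:]  2  'ab'
   6  s[15:],s[5:]  1  'a'
   7  s[5:],s[8:]  3  'aca'
   8  s[8:],s[13:]  4  'acab'
   9  s[13:],s[3:]  3  'aca'
  10  s[3:],s[24:]  0  ''
  11  s[24:],s[11:]  3  'baa'
  12  s[11:],s[2:]  2  'ba'
  13  s[2:],s[1:]  1  'b'
  14  s[1:],s[0:]  2  'bb'
  15  s[0:],s[16:]  3  'bbb'
  16  s[16:],s[17:]  3  'bbb'
  17  s[17:],s[18:]  2  'bb'
  18  s[18:],s[19:]  1  'b'
  19  s[19:],s[21:]  2  'bc'
  20  s[21:],s[6:]  0  ''
  21  s[6:],s[9:]  2  'ca'
  22  s[9:],s[14:]  3  'cab'
  23  s[14:],s[4:]  2  'ca'
  24  s[4:],s[23:]  1  'c'
  25  s[23:],s[20:]  2  'cb'
  26  s[20:],s[22:]  1  'c'

[0, 1, 2, 5, 1, 2, 1, 3, 4, 3, 0, 3, 2, 1, 2, 3, 3, 2, 1, 2, 0, 2, 3, 2, 1, 2, 1]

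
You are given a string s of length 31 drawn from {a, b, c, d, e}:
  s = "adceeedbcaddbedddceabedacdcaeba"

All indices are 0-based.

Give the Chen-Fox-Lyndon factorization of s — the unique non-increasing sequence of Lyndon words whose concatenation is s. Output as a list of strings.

emit factor 1: 'adceeedbcaddbedddce' (i=0, period=19)
emit factor 2: 'abedacdcaeb' (i=19, period=11)
emit factor 3: 'a' (i=30, period=1)

["adceeedbcaddbedddce", "abedacdcaeb", "a"]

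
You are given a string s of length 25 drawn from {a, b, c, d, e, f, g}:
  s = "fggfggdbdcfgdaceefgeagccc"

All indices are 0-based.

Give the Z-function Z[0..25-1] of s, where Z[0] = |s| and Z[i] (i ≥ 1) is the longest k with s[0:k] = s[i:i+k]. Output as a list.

[25, 0, 0, 3, 0, 0, 0, 0, 0, 0, 2, 0, 0, 0, 0, 0, 0, 2, 0, 0, 0, 0, 0, 0, 0]

Z[0]=25
i=1: fresh scan; Z[1]=0
i=2: fresh scan; Z[2]=0
i=3: fresh scan; Z[3]=3 scan→box=[3,6)
i=4: min(r-i=2, Z[1]=0)=0; Z[4]=0
i=5: min(r-i=1, Z[2]=0)=0; Z[5]=0
i=6: fresh scan; Z[6]=0
i=7: fresh scan; Z[7]=0
i=8: fresh scan; Z[8]=0
i=9: fresh scan; Z[9]=0
i=10: fresh scan; Z[10]=2 scan→box=[10,12)
i=11: min(r-i=1, Z[1]=0)=0; Z[11]=0
i=12: fresh scan; Z[12]=0
i=13: fresh scan; Z[13]=0
i=14: fresh scan; Z[14]=0
i=15: fresh scan; Z[15]=0
i=16: fresh scan; Z[16]=0
i=17: fresh scan; Z[17]=2 scan→box=[17,19)
i=18: min(r-i=1, Z[1]=0)=0; Z[18]=0
i=19: fresh scan; Z[19]=0
i=20: fresh scan; Z[20]=0
i=21: fresh scan; Z[21]=0
i=22: fresh scan; Z[22]=0
i=23: fresh scan; Z[23]=0
i=24: fresh scan; Z[24]=0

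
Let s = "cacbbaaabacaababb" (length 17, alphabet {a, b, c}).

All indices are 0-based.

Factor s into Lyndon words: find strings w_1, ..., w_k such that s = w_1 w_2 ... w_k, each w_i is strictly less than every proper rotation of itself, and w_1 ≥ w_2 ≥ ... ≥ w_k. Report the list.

emit factor 1: 'c' (i=0, period=1)
emit factor 2: 'acbb' (i=1, period=4)
emit factor 3: 'aaabacaababb' (i=5, period=12)

["c", "acbb", "aaabacaababb"]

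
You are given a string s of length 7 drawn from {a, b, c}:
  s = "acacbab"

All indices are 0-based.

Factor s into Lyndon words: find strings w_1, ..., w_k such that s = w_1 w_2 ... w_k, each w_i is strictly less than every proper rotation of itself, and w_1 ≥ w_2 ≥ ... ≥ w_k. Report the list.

emit factor 1: 'acacb' (i=0, period=5)
emit factor 2: 'ab' (i=5, period=2)

["acacb", "ab"]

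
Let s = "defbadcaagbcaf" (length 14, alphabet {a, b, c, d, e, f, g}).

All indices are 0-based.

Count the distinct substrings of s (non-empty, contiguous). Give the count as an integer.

97

sorted suffixes:
  #0 SA[0]=7  'aagbcaf'
  #1 SA[1]=4  'adcaagbcaf'
  #2 SA[2]=12  'af'
  #3 SA[3]=8  'agbcaf'
  #4 SA[4]=3  'badcaagbcaf'
  #5 SA[5]=10  'bcaf'
  #6 SA[6]=6  'caagbcaf'
  #7 SA[7]=11  'caf'
  #8 SA[8]=5  'dcaagbcaf'
  #9 SA[9]=0  'defbadcaagbcaf'
  #10 SA[10]=1  'efbadcaagbcaf'
  #11 SA[11]=13  'f'
  #12 SA[12]=2  'fbadcaagbcaf'
  #13 SA[13]=9  'gbcaf'

SA = [7, 4, 12, 8, 3, 10, 6, 11, 5, 0, 1, 13, 2, 9]
[i] adj suffixes → lcp
  [1] 7/4 → 1 ('a')
  [2] 4/12 → 1 ('a')
  [3] 12/8 → 1 ('a')
  [4] 8/3 → 0 ('')
  [5] 3/10 → 1 ('b')
  [6] 10/6 → 0 ('')
  [7] 6/11 → 2 ('ca')
  [8] 11/5 → 0 ('')
  [9] 5/0 → 1 ('d')
  [10] 0/1 → 0 ('')
  [11] 1/13 → 0 ('')
  [12] 13/2 → 1 ('f')
  [13] 2/9 → 0 ('')

n(n+1)/2 = 14·15/2 = 105
Σ LCP = 0 + 1 + 1 + 1 + 0 + 1 + 0 + 2 + 0 + 1 + 0 + 0 + 1 + 0 = 8
distinct = 105 − 8 = 97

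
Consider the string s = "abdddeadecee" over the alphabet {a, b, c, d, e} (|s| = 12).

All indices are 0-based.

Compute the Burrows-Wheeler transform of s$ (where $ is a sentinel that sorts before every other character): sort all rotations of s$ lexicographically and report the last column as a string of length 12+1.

e$eaebddaeddc

rank  rotation       last
    0  $abdddeadecee  e
    1  abdddeadecee$  $
    2  adecee$abddde  e
    3  bdddeadecee$a  a
    4  cee$abdddeade  e
    5  dddeadecee$ab  b
    6  ddeadecee$abd  d
    7  deadecee$abdd  d
    8  decee$abdddea  a
    9  e$abdddeadece  e
   10  eadecee$abddd  d
   11  ecee$abdddead  d
   12  ee$abdddeadec  c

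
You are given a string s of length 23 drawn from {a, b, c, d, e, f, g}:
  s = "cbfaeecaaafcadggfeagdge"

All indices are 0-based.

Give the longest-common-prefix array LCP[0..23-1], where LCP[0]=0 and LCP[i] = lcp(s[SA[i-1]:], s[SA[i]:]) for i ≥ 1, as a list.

rank→(start, suffix):
  0 → (7, 'aaafcadggfeagdge')
  1 → (8, 'aafcadggfeagdge')
  2 → (12, 'adggfeagdge')
  3 → (3, 'aeecaaafcadggfeagdge')
  4 → (9, 'afcadggfeagdge')
  5 → (18, 'agdge')
  6 → (1, 'bfaeecaaafcadggfeagdge')
  7 → (6, 'caaafcadggfeagdge')
  8 → (11, 'cadggfeagdge')
  9 → (0, 'cbfaeecaaafcadggfeagdge')
  10 → (20, 'dge')
  11 → (13, 'dggfeagdge')
  12 → (22, 'e')
  13 → (17, 'eagdge')
  14 → (5, 'ecaaafcadggfeagdge')
  15 → (4, 'eecaaafcadggfeagdge')
  16 → (2, 'faeecaaafcadggfeagdge')
  17 → (10, 'fcadggfeagdge')
  18 → (16, 'feagdge')
  19 → (19, 'gdge')
  20 → (21, 'ge')
  21 → (15, 'gfeagdge')
  22 → (14, 'ggfeagdge')

SA = [7, 8, 12, 3, 9, 18, 1, 6, 11, 0, 20, 13, 22, 17, 5, 4, 2, 10, 16, 19, 21, 15, 14]
[i] adj suffixes → lcp
  [1] 7/8 → 2 ('aa')
  [2] 8/12 → 1 ('a')
  [3] 12/3 → 1 ('a')
  [4] 3/9 → 1 ('a')
  [5] 9/18 → 1 ('a')
  [6] 18/1 → 0 ('')
  [7] 1/6 → 0 ('')
  [8] 6/11 → 2 ('ca')
  [9] 11/0 → 1 ('c')
  [10] 0/20 → 0 ('')
  [11] 20/13 → 2 ('dg')
  [12] 13/22 → 0 ('')
  [13] 22/17 → 1 ('e')
  [14] 17/5 → 1 ('e')
  [15] 5/4 → 1 ('e')
  [16] 4/2 → 0 ('')
  [17] 2/10 → 1 ('f')
  [18] 10/16 → 1 ('f')
  [19] 16/19 → 0 ('')
  [20] 19/21 → 1 ('g')
  [21] 21/15 → 1 ('g')
  [22] 15/14 → 1 ('g')

[0, 2, 1, 1, 1, 1, 0, 0, 2, 1, 0, 2, 0, 1, 1, 1, 0, 1, 1, 0, 1, 1, 1]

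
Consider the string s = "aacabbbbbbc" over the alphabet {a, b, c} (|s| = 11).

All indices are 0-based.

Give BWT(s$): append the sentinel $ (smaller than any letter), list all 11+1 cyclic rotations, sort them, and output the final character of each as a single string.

rank  rotation      last
    0  $aacabbbbbbc  c
    1  aacabbbbbbc$  $
    2  abbbbbbc$aac  c
    3  acabbbbbbc$a  a
    4  bbbbbbc$aaca  a
    5  bbbbbc$aacab  b
    6  bbbbc$aacabb  b
    7  bbbc$aacabbb  b
    8  bbc$aacabbbb  b
    9  bc$aacabbbbb  b
   10  c$aacabbbbbb  b
   11  cabbbbbbc$aa  a

c$caabbbbbba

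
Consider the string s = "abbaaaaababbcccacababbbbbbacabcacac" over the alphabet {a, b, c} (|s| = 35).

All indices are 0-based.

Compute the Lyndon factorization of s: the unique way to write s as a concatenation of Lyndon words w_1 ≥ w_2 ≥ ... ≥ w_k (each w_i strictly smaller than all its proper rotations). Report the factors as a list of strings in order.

["abb", "aaaaababbcccacababbbbbbacabcacac"]

emit factor 1: 'abb' (i=0, period=3)
emit factor 2: 'aaaaababbcccacababbbbbbacabcacac' (i=3, period=32)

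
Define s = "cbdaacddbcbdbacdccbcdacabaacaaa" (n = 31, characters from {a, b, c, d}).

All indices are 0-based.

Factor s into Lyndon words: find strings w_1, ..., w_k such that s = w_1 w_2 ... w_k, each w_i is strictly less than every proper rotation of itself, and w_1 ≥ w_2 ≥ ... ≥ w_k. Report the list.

emit factor 1: 'c' (i=0, period=1)
emit factor 2: 'bd' (i=1, period=2)
emit factor 3: 'aacddbcbdbacdccbcdacab' (i=3, period=22)
emit factor 4: 'aac' (i=25, period=3)
emit factor 5: 'a' (i=28, period=1)
emit factor 6: 'a' (i=29, period=1)
emit factor 7: 'a' (i=30, period=1)

["c", "bd", "aacddbcbdbacdccbcdacab", "aac", "a", "a", "a"]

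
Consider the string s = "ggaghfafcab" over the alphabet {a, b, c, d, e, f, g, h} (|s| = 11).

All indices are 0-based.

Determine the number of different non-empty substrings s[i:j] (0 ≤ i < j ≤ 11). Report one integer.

61

sorted suffixes:
  #0 SA[0]=9  'ab'
  #1 SA[1]=6  'afcab'
  #2 SA[2]=2  'aghfafcab'
  #3 SA[3]=10  'b'
  #4 SA[4]=8  'cab'
  #5 SA[5]=5  'fafcab'
  #6 SA[6]=7  'fcab'
  #7 SA[7]=1  'gaghfafcab'
  #8 SA[8]=0  'ggaghfafcab'
  #9 SA[9]=3  'ghfafcab'
  #10 SA[10]=4  'hfafcab'

SA = [9, 6, 2, 10, 8, 5, 7, 1, 0, 3, 4]
rank  pair      lcp
   1  s[9:],s[6:]  1  'a'
   2  s[6:],s[2:]  1  'a'
   3  s[2:],s[10:]  0  ''
   4  s[10:],s[8:]  0  ''
   5  s[8:],s[5:]  0  ''
   6  s[5:],s[7:]  1  'f'
   7  s[7:],s[1:]  0  ''
   8  s[1:],s[0:]  1  'g'
   9  s[0:],s[3:]  1  'g'
  10  s[3:],s[4:]  0  ''

n(n+1)/2 = 11·12/2 = 66
Σ LCP = 0 + 1 + 1 + 0 + 0 + 0 + 1 + 0 + 1 + 1 + 0 = 5
distinct = 66 − 5 = 61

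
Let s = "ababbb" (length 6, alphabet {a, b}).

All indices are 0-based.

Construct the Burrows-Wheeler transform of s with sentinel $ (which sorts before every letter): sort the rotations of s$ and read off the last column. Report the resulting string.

rank  rotation last
    0  $ababbb  b
    1  ababbb$  $
    2  abbb$ab  b
    3  b$ababb  b
    4  babbb$a  a
    5  bb$abab  b
    6  bbb$aba  a

b$bbaba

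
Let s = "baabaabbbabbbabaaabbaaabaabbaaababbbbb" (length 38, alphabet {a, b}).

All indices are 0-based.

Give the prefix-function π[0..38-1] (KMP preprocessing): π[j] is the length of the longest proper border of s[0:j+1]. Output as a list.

π[0] = 0
j=1 s[j]='a': π[1]=0 (border '')
j=2 s[j]='a': π[2]=0 (border '')
j=3 s[j]='b': π[3]=1 (border 'b')
j=4 s[j]='a': π[4]=2 (border 'ba')
j=5 s[j]='a': π[5]=3 (border 'baa')
j=6 s[j]='b': π[6]=4 (border 'baab')
j=7 s[j]='b': k: 4→1→0; π[7]=1 (border 'b')
j=8 s[j]='b': k: 1→0; π[8]=1 (border 'b')
j=9 s[j]='a': π[9]=2 (border 'ba')
j=10 s[j]='b': k: 2→0; π[10]=1 (border 'b')
j=11 s[j]='b': k: 1→0; π[11]=1 (border 'b')
j=12 s[j]='b': k: 1→0; π[12]=1 (border 'b')
j=13 s[j]='a': π[13]=2 (border 'ba')
j=14 s[j]='b': k: 2→0; π[14]=1 (border 'b')
j=15 s[j]='a': π[15]=2 (border 'ba')
j=16 s[j]='a': π[16]=3 (border 'baa')
j=17 s[j]='a': k: 3→0; π[17]=0 (border '')
j=18 s[j]='b': π[18]=1 (border 'b')
j=19 s[j]='b': k: 1→0; π[19]=1 (border 'b')
j=20 s[j]='a': π[20]=2 (border 'ba')
j=21 s[j]='a': π[21]=3 (border 'baa')
j=22 s[j]='a': k: 3→0; π[22]=0 (border '')
j=23 s[j]='b': π[23]=1 (border 'b')
j=24 s[j]='a': π[24]=2 (border 'ba')
j=25 s[j]='a': π[25]=3 (border 'baa')
j=26 s[j]='b': π[26]=4 (border 'baab')
j=27 s[j]='b': k: 4→1→0; π[27]=1 (border 'b')
j=28 s[j]='a': π[28]=2 (border 'ba')
j=29 s[j]='a': π[29]=3 (border 'baa')
j=30 s[j]='a': k: 3→0; π[30]=0 (border '')
j=31 s[j]='b': π[31]=1 (border 'b')
j=32 s[j]='a': π[32]=2 (border 'ba')
j=33 s[j]='b': k: 2→0; π[33]=1 (border 'b')
j=34 s[j]='b': k: 1→0; π[34]=1 (border 'b')
j=35 s[j]='b': k: 1→0; π[35]=1 (border 'b')
j=36 s[j]='b': k: 1→0; π[36]=1 (border 'b')
j=37 s[j]='b': k: 1→0; π[37]=1 (border 'b')

[0, 0, 0, 1, 2, 3, 4, 1, 1, 2, 1, 1, 1, 2, 1, 2, 3, 0, 1, 1, 2, 3, 0, 1, 2, 3, 4, 1, 2, 3, 0, 1, 2, 1, 1, 1, 1, 1]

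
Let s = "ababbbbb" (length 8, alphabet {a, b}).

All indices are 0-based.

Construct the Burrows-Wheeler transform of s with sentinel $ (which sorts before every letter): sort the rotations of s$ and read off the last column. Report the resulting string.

rank  rotation   last
    0  $ababbbbb  b
    1  ababbbbb$  $
    2  abbbbb$ab  b
    3  b$ababbbb  b
    4  babbbbb$a  a
    5  bb$ababbb  b
    6  bbb$ababb  b
    7  bbbb$abab  b
    8  bbbbb$aba  a

b$bbabbba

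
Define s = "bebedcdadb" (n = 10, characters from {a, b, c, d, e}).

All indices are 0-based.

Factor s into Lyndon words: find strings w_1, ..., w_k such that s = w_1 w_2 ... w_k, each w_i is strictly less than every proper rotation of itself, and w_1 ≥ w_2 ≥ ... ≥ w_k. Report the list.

emit factor 1: 'bebedcd' (i=0, period=7)
emit factor 2: 'adb' (i=7, period=3)

["bebedcd", "adb"]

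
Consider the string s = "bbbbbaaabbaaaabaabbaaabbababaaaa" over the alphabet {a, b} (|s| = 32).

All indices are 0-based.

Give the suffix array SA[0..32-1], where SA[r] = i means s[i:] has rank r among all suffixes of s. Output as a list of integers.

sorted suffixes:
  #0 SA[0]=31  'a'
  #1 SA[1]=30  'aa'
  #2 SA[2]=29  'aaa'
  #3 SA[3]=28  'aaaa'
  #4 SA[4]=10  'aaaabaabbaaabbababaaaa'
  #5 SA[5]=11  'aaabaabbaaabbababaaaa'
  #6 SA[6]=5  'aaabbaaaabaabbaaabbababaaaa'
  #7 SA[7]=19  'aaabbababaaaa'
  #8 SA[8]=12  'aabaabbaaabbababaaaa'
  #9 SA[9]=6  'aabbaaaabaabbaaabbababaaaa'
  #10 SA[10]=15  'aabbaaabbababaaaa'
  #11 SA[11]=20  'aabbababaaaa'
  #12 SA[12]=26  'abaaaa'
  #13 SA[13]=13  'abaabbaaabbababaaaa'
  #14 SA[14]=24  'ababaaaa'
  #15 SA[15]=7  'abbaaaabaabbaaabbababaaaa'
  #16 SA[16]=16  'abbaaabbababaaaa'
  #17 SA[17]=21  'abbababaaaa'
  #18 SA[18]=27  'baaaa'
  #19 SA[19]=9  'baaaabaabbaaabbababaaaa'
  #20 SA[20]=4  'baaabbaaaabaabbaaabbababaaaa'
  #21 SA[21]=18  'baaabbababaaaa'
  #22 SA[22]=14  'baabbaaabbababaaaa'
  #23 SA[23]=25  'babaaaa'
  #24 SA[24]=23  'bababaaaa'
  #25 SA[25]=8  'bbaaaabaabbaaabbababaaaa'
  #26 SA[26]=3  'bbaaabbaaaabaabbaaabbababaaaa'
  #27 SA[27]=17  'bbaaabbababaaaa'
  #28 SA[28]=22  'bbababaaaa'
  #29 SA[29]=2  'bbbaaabbaaaabaabbaaabbababaaaa'
  #30 SA[30]=1  'bbbbaaabbaaaabaabbaaabbababaaaa'
  #31 SA[31]=0  'bbbbbaaabbaaaabaabbaaabbababaaaa'

[31, 30, 29, 28, 10, 11, 5, 19, 12, 6, 15, 20, 26, 13, 24, 7, 16, 21, 27, 9, 4, 18, 14, 25, 23, 8, 3, 17, 22, 2, 1, 0]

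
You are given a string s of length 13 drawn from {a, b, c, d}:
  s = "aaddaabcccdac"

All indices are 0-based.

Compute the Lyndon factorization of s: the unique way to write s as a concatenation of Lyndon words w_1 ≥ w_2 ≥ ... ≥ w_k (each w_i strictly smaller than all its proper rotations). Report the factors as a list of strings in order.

emit factor 1: 'aadd' (i=0, period=4)
emit factor 2: 'aabcccdac' (i=4, period=9)

["aadd", "aabcccdac"]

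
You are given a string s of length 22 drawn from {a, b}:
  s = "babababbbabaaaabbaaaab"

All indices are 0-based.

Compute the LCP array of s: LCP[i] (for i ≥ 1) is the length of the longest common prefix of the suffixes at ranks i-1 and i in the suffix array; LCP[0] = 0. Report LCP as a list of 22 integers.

rank→(start, suffix):
  0 → (17, 'aaaab')
  1 → (11, 'aaaabbaaaab')
  2 → (18, 'aaab')
  3 → (12, 'aaabbaaaab')
  4 → (19, 'aab')
  5 → (13, 'aabbaaaab')
  6 → (20, 'ab')
  7 → (9, 'abaaaabbaaaab')
  8 → (1, 'abababbbabaaaabbaaaab')
  9 → (3, 'ababbbabaaaabbaaaab')
  10 → (14, 'abbaaaab')
  11 → (5, 'abbbabaaaabbaaaab')
  12 → (21, 'b')
  13 → (16, 'baaaab')
  14 → (10, 'baaaabbaaaab')
  15 → (8, 'babaaaabbaaaab')
  16 → (0, 'babababbbabaaaabbaaaab')
  17 → (2, 'bababbbabaaaabbaaaab')
  18 → (4, 'babbbabaaaabbaaaab')
  19 → (15, 'bbaaaab')
  20 → (7, 'bbabaaaabbaaaab')
  21 → (6, 'bbbabaaaabbaaaab')

SA = [17, 11, 18, 12, 19, 13, 20, 9, 1, 3, 14, 5, 21, 16, 10, 8, 0, 2, 4, 15, 7, 6]
rank  pair      lcp
   1  s[17:],s[11:]  5  'aaaab'
   2  s[11:],s[18:]  3  'aaa'
   3  s[18:],s[12:]  4  'aaab'
   4  s[12:],s[19:]  2  'aa'
   5  s[19:],s[13:]  3  'aab'
   6  s[13:],s[20:]  1  'a'
   7  s[20:],s[9:]  2  'ab'
   8  s[9:],s[1:]  3  'aba'
   9  s[1:],s[3:]  4  'abab'
  10  s[3:],s[14:]  2  'ab'
  11  s[14:],s[5:]  3  'abb'
  12  s[5:],s[21:]  0  ''
  13  s[21:],s[16:]  1  'b'
  14  s[16:],s[10:]  6  'baaaab'
  15  s[10:],s[8:]  2  'ba'
  16  s[8:],s[0:]  4  'baba'
  17  s[0:],s[2:]  5  'babab'
  18  s[2:],s[4:]  3  'bab'
  19  s[4:],s[15:]  1  'b'
  20  s[15:],s[7:]  3  'bba'
  21  s[7:],s[6:]  2  'bb'

[0, 5, 3, 4, 2, 3, 1, 2, 3, 4, 2, 3, 0, 1, 6, 2, 4, 5, 3, 1, 3, 2]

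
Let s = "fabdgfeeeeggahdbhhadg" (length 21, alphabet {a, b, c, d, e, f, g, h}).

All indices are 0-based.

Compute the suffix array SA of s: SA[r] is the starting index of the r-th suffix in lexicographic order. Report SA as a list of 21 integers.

rank | idx | suffix
   0 |   1 | abdgfeeeeggahdbhhadg
   1 |  18 | adg
   2 |  12 | ahdbhhadg
   3 |   2 | bdgfeeeeggahdbhhadg
   4 |  15 | bhhadg
   5 |  14 | dbhhadg
   6 |  19 | dg
   7 |   3 | dgfeeeeggahdbhhadg
   8 |   6 | eeeeggahdbhhadg
   9 |   7 | eeeggahdbhhadg
  10 |   8 | eeggahdbhhadg
  11 |   9 | eggahdbhhadg
  12 |   0 | fabdgfeeeeggahdbhhadg
  13 |   5 | feeeeggahdbhhadg
  14 |  20 | g
  15 |  11 | gahdbhhadg
  16 |   4 | gfeeeeggahdbhhadg
  17 |  10 | ggahdbhhadg
  18 |  17 | hadg
  19 |  13 | hdbhhadg
  20 |  16 | hhadg

[1, 18, 12, 2, 15, 14, 19, 3, 6, 7, 8, 9, 0, 5, 20, 11, 4, 10, 17, 13, 16]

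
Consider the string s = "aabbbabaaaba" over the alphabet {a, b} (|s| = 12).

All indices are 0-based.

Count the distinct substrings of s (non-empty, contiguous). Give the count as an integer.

rank→(start, suffix):
  0 → (11, 'a')
  1 → (7, 'aaaba')
  2 → (8, 'aaba')
  3 → (0, 'aabbbabaaaba')
  4 → (9, 'aba')
  5 → (5, 'abaaaba')
  6 → (1, 'abbbabaaaba')
  7 → (10, 'ba')
  8 → (6, 'baaaba')
  9 → (4, 'babaaaba')
  10 → (3, 'bbabaaaba')
  11 → (2, 'bbbabaaaba')

SA = [11, 7, 8, 0, 9, 5, 1, 10, 6, 4, 3, 2]
rank  pair      lcp
   1  s[11:],s[7:]  1  'a'
   2  s[7:],s[8:]  2  'aa'
   3  s[8:],s[0:]  3  'aab'
   4  s[0:],s[9:]  1  'a'
   5  s[9:],s[5:]  3  'aba'
   6  s[5:],s[1:]  2  'ab'
   7  s[1:],s[10:]  0  ''
   8  s[10:],s[6:]  2  'ba'
   9  s[6:],s[4:]  2  'ba'
  10  s[4:],s[3:]  1  'b'
  11  s[3:],s[2:]  2  'bb'

n(n+1)/2 = 12·13/2 = 78
Σ LCP = 0 + 1 + 2 + 3 + 1 + 3 + 2 + 0 + 2 + 2 + 1 + 2 = 19
distinct = 78 − 19 = 59

59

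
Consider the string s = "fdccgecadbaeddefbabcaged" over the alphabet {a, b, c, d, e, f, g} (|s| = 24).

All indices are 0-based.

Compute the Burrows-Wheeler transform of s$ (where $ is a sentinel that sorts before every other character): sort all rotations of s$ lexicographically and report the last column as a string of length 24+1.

dbcbcfdaebdceafedggade$ca

rank  rotation                   last
    0  $fdccgecadbaeddefbabcaged  d
    1  abcaged$fdccgecadbaeddefb  b
    2  adbaeddefbabcaged$fdccgec  c
    3  aeddefbabcaged$fdccgecadb  b
    4  aged$fdccgecadbaeddefbabc  c
    5  babcaged$fdccgecadbaeddef  f
    6  baeddefbabcaged$fdccgecad  d
    7  bcaged$fdccgecadbaeddefba  a
    8  cadbaeddefbabcaged$fdccge  e
    9  caged$fdccgecadbaeddefbab  b
   10  ccgecadbaeddefbabcaged$fd  d
   11  cgecadbaeddefbabcaged$fdc  c
   12  d$fdccgecadbaeddefbabcage  e
   13  dbaeddefbabcaged$fdccgeca  a
   14  dccgecadbaeddefbabcaged$f  f
   15  ddefbabcaged$fdccgecadbae  e
   16  defbabcaged$fdccgecadbaed  d
   17  ecadbaeddefbabcaged$fdccg  g
   18  ed$fdccgecadbaeddefbabcag  g
   19  eddefbabcaged$fdccgecadba  a
   20  efbabcaged$fdccgecadbaedd  d
   21  fbabcaged$fdccgecadbaedde  e
   22  fdccgecadbaeddefbabcaged$  $
   23  gecadbaeddefbabcaged$fdcc  c
   24  ged$fdccgecadbaeddefbabca  a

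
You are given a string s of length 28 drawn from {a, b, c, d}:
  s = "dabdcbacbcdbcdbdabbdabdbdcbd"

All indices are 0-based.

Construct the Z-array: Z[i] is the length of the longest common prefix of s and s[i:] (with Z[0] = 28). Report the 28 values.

Z[0]=28
i=1: i≥r, start 0; Z[1]=0
i=2: i≥r, start 0; Z[2]=0
i=3: i≥r, start 0; Z[3]=1 grow→box=[3,4)
i=4: i≥r, start 0; Z[4]=0
i=5: i≥r, start 0; Z[5]=0
i=6: i≥r, start 0; Z[6]=0
i=7: i≥r, start 0; Z[7]=0
i=8: i≥r, start 0; Z[8]=0
i=9: i≥r, start 0; Z[9]=0
i=10: i≥r, start 0; Z[10]=1 grow→box=[10,11)
i=11: i≥r, start 0; Z[11]=0
i=12: i≥r, start 0; Z[12]=0
i=13: i≥r, start 0; Z[13]=1 grow→box=[13,14)
i=14: i≥r, start 0; Z[14]=0
i=15: i≥r, start 0; Z[15]=3 grow→box=[15,18)
i=16: min(r-i=2, Z[1]=0)=0; Z[16]=0
i=17: min(r-i=1, Z[2]=0)=0; Z[17]=0
i=18: i≥r, start 0; Z[18]=0
i=19: i≥r, start 0; Z[19]=4 grow→box=[19,23)
i=20: min(r-i=3, Z[1]=0)=0; Z[20]=0
i=21: min(r-i=2, Z[2]=0)=0; Z[21]=0
i=22: min(r-i=1, Z[3]=1)=1; Z[22]=1
i=23: i≥r, start 0; Z[23]=0
i=24: i≥r, start 0; Z[24]=1 grow→box=[24,25)
i=25: i≥r, start 0; Z[25]=0
i=26: i≥r, start 0; Z[26]=0
i=27: i≥r, start 0; Z[27]=1 grow→box=[27,28)

[28, 0, 0, 1, 0, 0, 0, 0, 0, 0, 1, 0, 0, 1, 0, 3, 0, 0, 0, 4, 0, 0, 1, 0, 1, 0, 0, 1]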